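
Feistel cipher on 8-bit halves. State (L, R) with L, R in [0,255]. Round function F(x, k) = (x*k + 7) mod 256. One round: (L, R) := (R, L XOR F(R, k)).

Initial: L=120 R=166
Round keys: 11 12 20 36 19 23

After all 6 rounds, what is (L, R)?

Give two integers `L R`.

Round 1 (k=11): L=166 R=81
Round 2 (k=12): L=81 R=117
Round 3 (k=20): L=117 R=122
Round 4 (k=36): L=122 R=90
Round 5 (k=19): L=90 R=207
Round 6 (k=23): L=207 R=250

Answer: 207 250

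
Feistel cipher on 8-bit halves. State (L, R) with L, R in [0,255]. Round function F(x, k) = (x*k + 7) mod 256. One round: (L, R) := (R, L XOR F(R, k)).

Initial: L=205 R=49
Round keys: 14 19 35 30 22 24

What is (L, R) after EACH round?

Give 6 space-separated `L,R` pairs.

Round 1 (k=14): L=49 R=120
Round 2 (k=19): L=120 R=222
Round 3 (k=35): L=222 R=25
Round 4 (k=30): L=25 R=43
Round 5 (k=22): L=43 R=160
Round 6 (k=24): L=160 R=44

Answer: 49,120 120,222 222,25 25,43 43,160 160,44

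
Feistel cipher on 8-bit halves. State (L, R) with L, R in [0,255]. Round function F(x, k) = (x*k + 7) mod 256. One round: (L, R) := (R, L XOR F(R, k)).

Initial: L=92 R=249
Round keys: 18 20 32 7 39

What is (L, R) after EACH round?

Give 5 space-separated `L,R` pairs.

Round 1 (k=18): L=249 R=213
Round 2 (k=20): L=213 R=82
Round 3 (k=32): L=82 R=146
Round 4 (k=7): L=146 R=87
Round 5 (k=39): L=87 R=218

Answer: 249,213 213,82 82,146 146,87 87,218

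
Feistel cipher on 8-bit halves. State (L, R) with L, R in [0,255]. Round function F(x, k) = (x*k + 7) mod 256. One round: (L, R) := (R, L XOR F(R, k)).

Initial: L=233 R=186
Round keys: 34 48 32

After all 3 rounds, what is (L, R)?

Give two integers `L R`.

Answer: 221 245

Derivation:
Round 1 (k=34): L=186 R=82
Round 2 (k=48): L=82 R=221
Round 3 (k=32): L=221 R=245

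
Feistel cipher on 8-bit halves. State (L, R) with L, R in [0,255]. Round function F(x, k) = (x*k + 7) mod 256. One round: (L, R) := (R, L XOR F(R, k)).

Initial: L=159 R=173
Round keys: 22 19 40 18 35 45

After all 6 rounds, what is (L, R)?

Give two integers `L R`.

Round 1 (k=22): L=173 R=122
Round 2 (k=19): L=122 R=184
Round 3 (k=40): L=184 R=189
Round 4 (k=18): L=189 R=233
Round 5 (k=35): L=233 R=95
Round 6 (k=45): L=95 R=83

Answer: 95 83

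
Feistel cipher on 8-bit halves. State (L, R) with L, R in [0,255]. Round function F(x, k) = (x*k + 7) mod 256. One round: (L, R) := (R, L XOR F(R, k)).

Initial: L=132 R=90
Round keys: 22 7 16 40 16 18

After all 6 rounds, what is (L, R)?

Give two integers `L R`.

Answer: 55 64

Derivation:
Round 1 (k=22): L=90 R=71
Round 2 (k=7): L=71 R=162
Round 3 (k=16): L=162 R=96
Round 4 (k=40): L=96 R=165
Round 5 (k=16): L=165 R=55
Round 6 (k=18): L=55 R=64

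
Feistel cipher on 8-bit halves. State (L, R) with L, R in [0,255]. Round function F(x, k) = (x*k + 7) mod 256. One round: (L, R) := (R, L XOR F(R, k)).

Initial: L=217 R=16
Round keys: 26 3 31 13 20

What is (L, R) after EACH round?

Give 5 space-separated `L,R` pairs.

Round 1 (k=26): L=16 R=126
Round 2 (k=3): L=126 R=145
Round 3 (k=31): L=145 R=232
Round 4 (k=13): L=232 R=94
Round 5 (k=20): L=94 R=183

Answer: 16,126 126,145 145,232 232,94 94,183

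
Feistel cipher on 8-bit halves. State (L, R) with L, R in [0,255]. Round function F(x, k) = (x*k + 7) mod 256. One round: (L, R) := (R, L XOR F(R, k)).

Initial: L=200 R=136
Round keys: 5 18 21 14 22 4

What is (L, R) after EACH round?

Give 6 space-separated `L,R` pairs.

Round 1 (k=5): L=136 R=103
Round 2 (k=18): L=103 R=205
Round 3 (k=21): L=205 R=191
Round 4 (k=14): L=191 R=180
Round 5 (k=22): L=180 R=192
Round 6 (k=4): L=192 R=179

Answer: 136,103 103,205 205,191 191,180 180,192 192,179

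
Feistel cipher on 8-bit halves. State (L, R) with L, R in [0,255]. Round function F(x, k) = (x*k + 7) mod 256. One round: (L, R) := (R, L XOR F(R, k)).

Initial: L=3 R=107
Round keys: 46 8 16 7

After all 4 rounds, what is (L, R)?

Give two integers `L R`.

Answer: 133 214

Derivation:
Round 1 (k=46): L=107 R=66
Round 2 (k=8): L=66 R=124
Round 3 (k=16): L=124 R=133
Round 4 (k=7): L=133 R=214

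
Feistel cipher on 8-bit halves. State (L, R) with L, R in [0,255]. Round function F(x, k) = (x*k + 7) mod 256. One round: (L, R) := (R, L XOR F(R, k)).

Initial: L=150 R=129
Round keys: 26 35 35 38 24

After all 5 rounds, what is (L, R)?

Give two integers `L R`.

Round 1 (k=26): L=129 R=183
Round 2 (k=35): L=183 R=141
Round 3 (k=35): L=141 R=249
Round 4 (k=38): L=249 R=112
Round 5 (k=24): L=112 R=126

Answer: 112 126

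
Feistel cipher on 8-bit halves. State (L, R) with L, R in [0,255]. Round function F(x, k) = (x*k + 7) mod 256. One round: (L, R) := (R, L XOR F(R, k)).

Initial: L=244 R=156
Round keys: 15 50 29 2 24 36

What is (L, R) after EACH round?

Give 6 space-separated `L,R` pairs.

Answer: 156,223 223,9 9,211 211,164 164,180 180,243

Derivation:
Round 1 (k=15): L=156 R=223
Round 2 (k=50): L=223 R=9
Round 3 (k=29): L=9 R=211
Round 4 (k=2): L=211 R=164
Round 5 (k=24): L=164 R=180
Round 6 (k=36): L=180 R=243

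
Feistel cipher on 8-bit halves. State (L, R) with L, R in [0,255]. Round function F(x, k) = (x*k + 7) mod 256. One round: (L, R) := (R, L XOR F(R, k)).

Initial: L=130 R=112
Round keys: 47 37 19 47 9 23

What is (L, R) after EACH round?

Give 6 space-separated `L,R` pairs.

Answer: 112,21 21,96 96,50 50,85 85,54 54,180

Derivation:
Round 1 (k=47): L=112 R=21
Round 2 (k=37): L=21 R=96
Round 3 (k=19): L=96 R=50
Round 4 (k=47): L=50 R=85
Round 5 (k=9): L=85 R=54
Round 6 (k=23): L=54 R=180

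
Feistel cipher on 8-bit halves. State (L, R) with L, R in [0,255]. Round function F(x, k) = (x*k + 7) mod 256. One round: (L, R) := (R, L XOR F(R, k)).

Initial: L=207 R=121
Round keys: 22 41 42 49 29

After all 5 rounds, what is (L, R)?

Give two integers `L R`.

Answer: 28 150

Derivation:
Round 1 (k=22): L=121 R=162
Round 2 (k=41): L=162 R=128
Round 3 (k=42): L=128 R=165
Round 4 (k=49): L=165 R=28
Round 5 (k=29): L=28 R=150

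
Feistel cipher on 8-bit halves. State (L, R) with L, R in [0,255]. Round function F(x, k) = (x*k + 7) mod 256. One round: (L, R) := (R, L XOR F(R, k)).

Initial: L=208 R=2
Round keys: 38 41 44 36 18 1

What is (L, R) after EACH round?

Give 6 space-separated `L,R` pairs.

Answer: 2,131 131,0 0,132 132,151 151,33 33,191

Derivation:
Round 1 (k=38): L=2 R=131
Round 2 (k=41): L=131 R=0
Round 3 (k=44): L=0 R=132
Round 4 (k=36): L=132 R=151
Round 5 (k=18): L=151 R=33
Round 6 (k=1): L=33 R=191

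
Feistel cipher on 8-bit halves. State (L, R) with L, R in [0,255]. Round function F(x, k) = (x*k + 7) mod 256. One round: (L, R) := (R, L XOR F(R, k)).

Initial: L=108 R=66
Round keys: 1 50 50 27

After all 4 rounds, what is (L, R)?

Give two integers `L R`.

Round 1 (k=1): L=66 R=37
Round 2 (k=50): L=37 R=3
Round 3 (k=50): L=3 R=184
Round 4 (k=27): L=184 R=108

Answer: 184 108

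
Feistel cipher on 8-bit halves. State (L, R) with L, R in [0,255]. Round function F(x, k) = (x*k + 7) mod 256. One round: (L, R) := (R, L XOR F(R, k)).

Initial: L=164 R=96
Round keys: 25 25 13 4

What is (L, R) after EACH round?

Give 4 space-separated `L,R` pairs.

Round 1 (k=25): L=96 R=195
Round 2 (k=25): L=195 R=114
Round 3 (k=13): L=114 R=18
Round 4 (k=4): L=18 R=61

Answer: 96,195 195,114 114,18 18,61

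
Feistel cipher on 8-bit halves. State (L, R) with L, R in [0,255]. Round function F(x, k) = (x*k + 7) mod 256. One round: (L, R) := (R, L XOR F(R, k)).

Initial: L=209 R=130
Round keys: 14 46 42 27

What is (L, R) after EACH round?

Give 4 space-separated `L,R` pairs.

Answer: 130,242 242,1 1,195 195,153

Derivation:
Round 1 (k=14): L=130 R=242
Round 2 (k=46): L=242 R=1
Round 3 (k=42): L=1 R=195
Round 4 (k=27): L=195 R=153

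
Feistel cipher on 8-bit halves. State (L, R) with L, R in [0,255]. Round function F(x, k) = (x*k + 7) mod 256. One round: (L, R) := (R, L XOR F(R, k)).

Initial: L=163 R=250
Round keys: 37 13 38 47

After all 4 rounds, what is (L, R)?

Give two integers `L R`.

Round 1 (k=37): L=250 R=138
Round 2 (k=13): L=138 R=243
Round 3 (k=38): L=243 R=147
Round 4 (k=47): L=147 R=247

Answer: 147 247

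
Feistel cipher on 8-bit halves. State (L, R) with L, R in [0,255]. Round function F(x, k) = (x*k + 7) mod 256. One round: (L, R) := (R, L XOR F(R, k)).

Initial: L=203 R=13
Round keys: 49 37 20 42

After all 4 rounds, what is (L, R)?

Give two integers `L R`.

Answer: 188 160

Derivation:
Round 1 (k=49): L=13 R=79
Round 2 (k=37): L=79 R=127
Round 3 (k=20): L=127 R=188
Round 4 (k=42): L=188 R=160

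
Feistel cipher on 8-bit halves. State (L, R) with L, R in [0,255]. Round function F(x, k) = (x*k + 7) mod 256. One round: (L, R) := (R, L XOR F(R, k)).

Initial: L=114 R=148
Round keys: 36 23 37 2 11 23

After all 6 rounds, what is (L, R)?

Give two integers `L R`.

Round 1 (k=36): L=148 R=165
Round 2 (k=23): L=165 R=78
Round 3 (k=37): L=78 R=232
Round 4 (k=2): L=232 R=153
Round 5 (k=11): L=153 R=114
Round 6 (k=23): L=114 R=220

Answer: 114 220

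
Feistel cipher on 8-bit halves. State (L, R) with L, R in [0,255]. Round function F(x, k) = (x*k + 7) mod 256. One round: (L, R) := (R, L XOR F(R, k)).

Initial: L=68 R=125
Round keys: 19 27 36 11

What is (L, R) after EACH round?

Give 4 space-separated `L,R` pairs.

Round 1 (k=19): L=125 R=10
Round 2 (k=27): L=10 R=104
Round 3 (k=36): L=104 R=173
Round 4 (k=11): L=173 R=30

Answer: 125,10 10,104 104,173 173,30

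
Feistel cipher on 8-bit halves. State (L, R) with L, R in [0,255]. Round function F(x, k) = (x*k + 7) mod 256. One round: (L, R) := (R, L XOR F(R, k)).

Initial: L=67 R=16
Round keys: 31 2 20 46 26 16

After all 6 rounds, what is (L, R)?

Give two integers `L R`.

Round 1 (k=31): L=16 R=180
Round 2 (k=2): L=180 R=127
Round 3 (k=20): L=127 R=71
Round 4 (k=46): L=71 R=182
Round 5 (k=26): L=182 R=196
Round 6 (k=16): L=196 R=241

Answer: 196 241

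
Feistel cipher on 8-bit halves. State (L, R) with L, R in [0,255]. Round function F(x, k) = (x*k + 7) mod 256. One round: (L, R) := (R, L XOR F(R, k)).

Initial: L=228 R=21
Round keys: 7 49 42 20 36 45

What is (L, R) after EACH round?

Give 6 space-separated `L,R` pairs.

Round 1 (k=7): L=21 R=126
Round 2 (k=49): L=126 R=48
Round 3 (k=42): L=48 R=153
Round 4 (k=20): L=153 R=203
Round 5 (k=36): L=203 R=10
Round 6 (k=45): L=10 R=2

Answer: 21,126 126,48 48,153 153,203 203,10 10,2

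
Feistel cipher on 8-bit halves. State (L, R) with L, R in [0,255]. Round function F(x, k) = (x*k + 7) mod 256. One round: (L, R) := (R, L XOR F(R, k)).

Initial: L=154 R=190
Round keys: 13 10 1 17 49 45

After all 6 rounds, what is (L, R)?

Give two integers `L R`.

Round 1 (k=13): L=190 R=55
Round 2 (k=10): L=55 R=147
Round 3 (k=1): L=147 R=173
Round 4 (k=17): L=173 R=23
Round 5 (k=49): L=23 R=195
Round 6 (k=45): L=195 R=89

Answer: 195 89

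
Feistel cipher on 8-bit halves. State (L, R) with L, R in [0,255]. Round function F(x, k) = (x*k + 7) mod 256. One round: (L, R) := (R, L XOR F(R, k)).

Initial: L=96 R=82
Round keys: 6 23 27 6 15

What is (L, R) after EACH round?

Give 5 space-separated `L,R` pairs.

Round 1 (k=6): L=82 R=147
Round 2 (k=23): L=147 R=110
Round 3 (k=27): L=110 R=50
Round 4 (k=6): L=50 R=93
Round 5 (k=15): L=93 R=72

Answer: 82,147 147,110 110,50 50,93 93,72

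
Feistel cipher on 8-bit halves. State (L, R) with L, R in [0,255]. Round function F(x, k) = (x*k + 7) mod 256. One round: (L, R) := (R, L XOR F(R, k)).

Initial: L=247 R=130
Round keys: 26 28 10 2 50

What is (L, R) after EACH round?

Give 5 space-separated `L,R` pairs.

Round 1 (k=26): L=130 R=204
Round 2 (k=28): L=204 R=213
Round 3 (k=10): L=213 R=149
Round 4 (k=2): L=149 R=228
Round 5 (k=50): L=228 R=26

Answer: 130,204 204,213 213,149 149,228 228,26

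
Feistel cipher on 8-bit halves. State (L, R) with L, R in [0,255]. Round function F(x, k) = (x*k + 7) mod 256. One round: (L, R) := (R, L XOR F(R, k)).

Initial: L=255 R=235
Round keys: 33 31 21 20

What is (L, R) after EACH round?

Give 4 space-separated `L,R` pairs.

Answer: 235,173 173,17 17,193 193,10

Derivation:
Round 1 (k=33): L=235 R=173
Round 2 (k=31): L=173 R=17
Round 3 (k=21): L=17 R=193
Round 4 (k=20): L=193 R=10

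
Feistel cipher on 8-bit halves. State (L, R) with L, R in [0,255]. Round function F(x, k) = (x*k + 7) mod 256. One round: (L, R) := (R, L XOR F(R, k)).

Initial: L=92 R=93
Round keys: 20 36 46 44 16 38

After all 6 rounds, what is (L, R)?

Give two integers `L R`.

Round 1 (k=20): L=93 R=23
Round 2 (k=36): L=23 R=30
Round 3 (k=46): L=30 R=124
Round 4 (k=44): L=124 R=73
Round 5 (k=16): L=73 R=235
Round 6 (k=38): L=235 R=160

Answer: 235 160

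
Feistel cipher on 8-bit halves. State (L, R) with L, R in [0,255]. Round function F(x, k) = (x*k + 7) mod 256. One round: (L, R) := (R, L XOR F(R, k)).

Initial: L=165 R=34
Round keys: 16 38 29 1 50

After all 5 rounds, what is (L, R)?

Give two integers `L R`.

Answer: 44 201

Derivation:
Round 1 (k=16): L=34 R=130
Round 2 (k=38): L=130 R=113
Round 3 (k=29): L=113 R=86
Round 4 (k=1): L=86 R=44
Round 5 (k=50): L=44 R=201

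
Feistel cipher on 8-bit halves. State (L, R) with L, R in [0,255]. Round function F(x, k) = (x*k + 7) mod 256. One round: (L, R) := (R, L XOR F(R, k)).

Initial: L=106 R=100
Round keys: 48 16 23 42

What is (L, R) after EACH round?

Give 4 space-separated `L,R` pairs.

Round 1 (k=48): L=100 R=173
Round 2 (k=16): L=173 R=179
Round 3 (k=23): L=179 R=177
Round 4 (k=42): L=177 R=162

Answer: 100,173 173,179 179,177 177,162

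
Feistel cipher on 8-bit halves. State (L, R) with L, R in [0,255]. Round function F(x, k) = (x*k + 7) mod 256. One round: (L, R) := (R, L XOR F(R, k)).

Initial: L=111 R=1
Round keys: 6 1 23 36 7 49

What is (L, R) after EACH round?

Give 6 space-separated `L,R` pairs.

Round 1 (k=6): L=1 R=98
Round 2 (k=1): L=98 R=104
Round 3 (k=23): L=104 R=61
Round 4 (k=36): L=61 R=243
Round 5 (k=7): L=243 R=145
Round 6 (k=49): L=145 R=59

Answer: 1,98 98,104 104,61 61,243 243,145 145,59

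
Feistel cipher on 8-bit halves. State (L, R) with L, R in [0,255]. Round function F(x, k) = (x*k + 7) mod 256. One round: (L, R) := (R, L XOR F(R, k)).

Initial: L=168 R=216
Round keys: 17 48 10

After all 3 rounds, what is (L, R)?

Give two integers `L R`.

Answer: 143 106

Derivation:
Round 1 (k=17): L=216 R=247
Round 2 (k=48): L=247 R=143
Round 3 (k=10): L=143 R=106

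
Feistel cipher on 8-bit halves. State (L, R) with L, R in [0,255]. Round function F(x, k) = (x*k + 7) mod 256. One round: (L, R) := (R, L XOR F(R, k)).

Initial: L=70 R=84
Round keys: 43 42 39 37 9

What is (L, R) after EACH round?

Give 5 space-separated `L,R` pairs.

Answer: 84,101 101,205 205,39 39,103 103,129

Derivation:
Round 1 (k=43): L=84 R=101
Round 2 (k=42): L=101 R=205
Round 3 (k=39): L=205 R=39
Round 4 (k=37): L=39 R=103
Round 5 (k=9): L=103 R=129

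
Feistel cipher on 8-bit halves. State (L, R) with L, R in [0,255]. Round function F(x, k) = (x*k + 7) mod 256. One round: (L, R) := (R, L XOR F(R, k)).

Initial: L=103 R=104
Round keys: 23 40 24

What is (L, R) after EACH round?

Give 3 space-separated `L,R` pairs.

Answer: 104,56 56,175 175,87

Derivation:
Round 1 (k=23): L=104 R=56
Round 2 (k=40): L=56 R=175
Round 3 (k=24): L=175 R=87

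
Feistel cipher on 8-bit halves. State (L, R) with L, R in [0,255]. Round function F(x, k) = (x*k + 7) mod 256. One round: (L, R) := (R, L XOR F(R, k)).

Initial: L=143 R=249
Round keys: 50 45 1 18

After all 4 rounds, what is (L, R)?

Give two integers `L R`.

Round 1 (k=50): L=249 R=38
Round 2 (k=45): L=38 R=76
Round 3 (k=1): L=76 R=117
Round 4 (k=18): L=117 R=13

Answer: 117 13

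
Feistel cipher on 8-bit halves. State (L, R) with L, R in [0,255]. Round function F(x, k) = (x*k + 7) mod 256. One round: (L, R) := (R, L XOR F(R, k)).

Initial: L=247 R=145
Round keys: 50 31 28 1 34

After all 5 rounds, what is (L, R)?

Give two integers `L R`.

Round 1 (k=50): L=145 R=174
Round 2 (k=31): L=174 R=136
Round 3 (k=28): L=136 R=73
Round 4 (k=1): L=73 R=216
Round 5 (k=34): L=216 R=254

Answer: 216 254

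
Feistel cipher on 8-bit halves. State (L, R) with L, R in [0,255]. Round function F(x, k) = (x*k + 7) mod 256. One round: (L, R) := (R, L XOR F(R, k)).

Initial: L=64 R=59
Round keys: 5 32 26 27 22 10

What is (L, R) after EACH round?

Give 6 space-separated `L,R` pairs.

Round 1 (k=5): L=59 R=110
Round 2 (k=32): L=110 R=252
Round 3 (k=26): L=252 R=241
Round 4 (k=27): L=241 R=142
Round 5 (k=22): L=142 R=202
Round 6 (k=10): L=202 R=101

Answer: 59,110 110,252 252,241 241,142 142,202 202,101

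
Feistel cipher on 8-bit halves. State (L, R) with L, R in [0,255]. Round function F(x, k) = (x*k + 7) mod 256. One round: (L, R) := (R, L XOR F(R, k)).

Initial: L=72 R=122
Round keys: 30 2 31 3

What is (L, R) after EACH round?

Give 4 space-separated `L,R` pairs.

Round 1 (k=30): L=122 R=27
Round 2 (k=2): L=27 R=71
Round 3 (k=31): L=71 R=187
Round 4 (k=3): L=187 R=127

Answer: 122,27 27,71 71,187 187,127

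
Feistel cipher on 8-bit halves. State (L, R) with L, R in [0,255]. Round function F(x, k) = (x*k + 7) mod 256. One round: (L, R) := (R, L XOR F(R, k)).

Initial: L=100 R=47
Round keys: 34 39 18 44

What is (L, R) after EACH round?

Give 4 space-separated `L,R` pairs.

Round 1 (k=34): L=47 R=33
Round 2 (k=39): L=33 R=33
Round 3 (k=18): L=33 R=120
Round 4 (k=44): L=120 R=134

Answer: 47,33 33,33 33,120 120,134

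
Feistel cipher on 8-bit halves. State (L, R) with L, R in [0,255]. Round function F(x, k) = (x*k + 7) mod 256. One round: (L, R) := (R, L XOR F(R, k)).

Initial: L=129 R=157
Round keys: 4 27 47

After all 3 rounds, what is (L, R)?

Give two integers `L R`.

Answer: 248 117

Derivation:
Round 1 (k=4): L=157 R=250
Round 2 (k=27): L=250 R=248
Round 3 (k=47): L=248 R=117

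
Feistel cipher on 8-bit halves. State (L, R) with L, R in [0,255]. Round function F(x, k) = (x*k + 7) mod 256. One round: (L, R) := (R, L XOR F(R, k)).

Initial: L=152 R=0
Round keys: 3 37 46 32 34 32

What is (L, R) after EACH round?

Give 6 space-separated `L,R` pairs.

Answer: 0,159 159,2 2,252 252,133 133,77 77,34

Derivation:
Round 1 (k=3): L=0 R=159
Round 2 (k=37): L=159 R=2
Round 3 (k=46): L=2 R=252
Round 4 (k=32): L=252 R=133
Round 5 (k=34): L=133 R=77
Round 6 (k=32): L=77 R=34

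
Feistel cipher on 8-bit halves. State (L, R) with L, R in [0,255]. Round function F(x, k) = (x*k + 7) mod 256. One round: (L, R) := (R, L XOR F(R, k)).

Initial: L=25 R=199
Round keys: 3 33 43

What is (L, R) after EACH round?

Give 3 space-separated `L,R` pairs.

Answer: 199,69 69,43 43,5

Derivation:
Round 1 (k=3): L=199 R=69
Round 2 (k=33): L=69 R=43
Round 3 (k=43): L=43 R=5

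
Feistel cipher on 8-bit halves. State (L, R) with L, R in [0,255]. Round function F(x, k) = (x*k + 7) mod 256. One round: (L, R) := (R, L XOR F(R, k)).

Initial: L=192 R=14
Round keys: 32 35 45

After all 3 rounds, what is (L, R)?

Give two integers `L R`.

Answer: 242 150

Derivation:
Round 1 (k=32): L=14 R=7
Round 2 (k=35): L=7 R=242
Round 3 (k=45): L=242 R=150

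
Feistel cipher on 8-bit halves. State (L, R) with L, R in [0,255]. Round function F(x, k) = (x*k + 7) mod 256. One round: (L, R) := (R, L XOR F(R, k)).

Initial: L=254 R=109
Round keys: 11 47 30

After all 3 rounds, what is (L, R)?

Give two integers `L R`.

Answer: 82 235

Derivation:
Round 1 (k=11): L=109 R=72
Round 2 (k=47): L=72 R=82
Round 3 (k=30): L=82 R=235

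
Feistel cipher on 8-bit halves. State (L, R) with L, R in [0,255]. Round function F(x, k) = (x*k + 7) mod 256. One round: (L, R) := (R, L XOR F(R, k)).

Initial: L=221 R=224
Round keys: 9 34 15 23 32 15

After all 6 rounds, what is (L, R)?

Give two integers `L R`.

Round 1 (k=9): L=224 R=58
Round 2 (k=34): L=58 R=91
Round 3 (k=15): L=91 R=102
Round 4 (k=23): L=102 R=106
Round 5 (k=32): L=106 R=33
Round 6 (k=15): L=33 R=156

Answer: 33 156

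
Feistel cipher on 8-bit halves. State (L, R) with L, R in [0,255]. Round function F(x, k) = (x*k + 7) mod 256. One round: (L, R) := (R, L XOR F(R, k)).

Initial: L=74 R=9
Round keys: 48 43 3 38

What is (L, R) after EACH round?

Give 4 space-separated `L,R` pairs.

Round 1 (k=48): L=9 R=253
Round 2 (k=43): L=253 R=143
Round 3 (k=3): L=143 R=73
Round 4 (k=38): L=73 R=82

Answer: 9,253 253,143 143,73 73,82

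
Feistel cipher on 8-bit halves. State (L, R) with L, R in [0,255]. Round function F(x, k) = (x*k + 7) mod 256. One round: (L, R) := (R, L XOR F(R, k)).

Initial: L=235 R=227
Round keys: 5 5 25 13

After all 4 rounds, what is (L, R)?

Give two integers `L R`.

Answer: 23 201

Derivation:
Round 1 (k=5): L=227 R=157
Round 2 (k=5): L=157 R=251
Round 3 (k=25): L=251 R=23
Round 4 (k=13): L=23 R=201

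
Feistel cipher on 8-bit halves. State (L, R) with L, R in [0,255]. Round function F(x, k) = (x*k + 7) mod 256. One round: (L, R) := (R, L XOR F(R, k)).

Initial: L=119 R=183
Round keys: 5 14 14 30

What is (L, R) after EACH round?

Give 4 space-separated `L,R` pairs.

Answer: 183,237 237,74 74,254 254,129

Derivation:
Round 1 (k=5): L=183 R=237
Round 2 (k=14): L=237 R=74
Round 3 (k=14): L=74 R=254
Round 4 (k=30): L=254 R=129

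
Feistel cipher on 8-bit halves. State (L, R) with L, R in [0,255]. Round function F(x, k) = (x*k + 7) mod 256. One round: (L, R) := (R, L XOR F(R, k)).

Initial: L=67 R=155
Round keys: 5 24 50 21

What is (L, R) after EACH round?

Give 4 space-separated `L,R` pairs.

Answer: 155,77 77,164 164,66 66,213

Derivation:
Round 1 (k=5): L=155 R=77
Round 2 (k=24): L=77 R=164
Round 3 (k=50): L=164 R=66
Round 4 (k=21): L=66 R=213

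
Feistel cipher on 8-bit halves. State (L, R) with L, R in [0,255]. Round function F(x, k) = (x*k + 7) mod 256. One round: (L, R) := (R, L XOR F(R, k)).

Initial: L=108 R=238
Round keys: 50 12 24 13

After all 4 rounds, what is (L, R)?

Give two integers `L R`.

Round 1 (k=50): L=238 R=239
Round 2 (k=12): L=239 R=213
Round 3 (k=24): L=213 R=16
Round 4 (k=13): L=16 R=2

Answer: 16 2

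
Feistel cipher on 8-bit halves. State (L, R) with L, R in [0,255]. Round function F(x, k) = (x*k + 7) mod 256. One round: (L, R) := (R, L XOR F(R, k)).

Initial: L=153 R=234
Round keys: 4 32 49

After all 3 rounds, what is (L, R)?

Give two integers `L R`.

Answer: 45 146

Derivation:
Round 1 (k=4): L=234 R=54
Round 2 (k=32): L=54 R=45
Round 3 (k=49): L=45 R=146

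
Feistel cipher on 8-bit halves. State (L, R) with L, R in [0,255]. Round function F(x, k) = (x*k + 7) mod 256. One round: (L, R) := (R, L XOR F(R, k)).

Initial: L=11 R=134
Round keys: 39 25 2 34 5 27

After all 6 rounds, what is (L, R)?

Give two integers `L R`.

Round 1 (k=39): L=134 R=122
Round 2 (k=25): L=122 R=119
Round 3 (k=2): L=119 R=143
Round 4 (k=34): L=143 R=114
Round 5 (k=5): L=114 R=206
Round 6 (k=27): L=206 R=179

Answer: 206 179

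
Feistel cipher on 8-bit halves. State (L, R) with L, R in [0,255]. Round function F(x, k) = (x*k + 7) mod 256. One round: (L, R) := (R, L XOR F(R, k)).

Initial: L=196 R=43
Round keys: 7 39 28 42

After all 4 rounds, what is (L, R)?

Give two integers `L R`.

Round 1 (k=7): L=43 R=240
Round 2 (k=39): L=240 R=188
Round 3 (k=28): L=188 R=103
Round 4 (k=42): L=103 R=81

Answer: 103 81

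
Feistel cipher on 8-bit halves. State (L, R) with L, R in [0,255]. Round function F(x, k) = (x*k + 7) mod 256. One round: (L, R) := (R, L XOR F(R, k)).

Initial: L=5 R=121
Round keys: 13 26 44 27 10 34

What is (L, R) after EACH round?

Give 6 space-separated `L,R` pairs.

Round 1 (k=13): L=121 R=41
Round 2 (k=26): L=41 R=72
Round 3 (k=44): L=72 R=78
Round 4 (k=27): L=78 R=9
Round 5 (k=10): L=9 R=47
Round 6 (k=34): L=47 R=76

Answer: 121,41 41,72 72,78 78,9 9,47 47,76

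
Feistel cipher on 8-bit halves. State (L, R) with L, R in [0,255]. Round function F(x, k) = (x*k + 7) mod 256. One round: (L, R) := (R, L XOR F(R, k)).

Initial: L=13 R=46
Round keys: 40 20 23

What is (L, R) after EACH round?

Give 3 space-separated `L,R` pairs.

Round 1 (k=40): L=46 R=58
Round 2 (k=20): L=58 R=161
Round 3 (k=23): L=161 R=68

Answer: 46,58 58,161 161,68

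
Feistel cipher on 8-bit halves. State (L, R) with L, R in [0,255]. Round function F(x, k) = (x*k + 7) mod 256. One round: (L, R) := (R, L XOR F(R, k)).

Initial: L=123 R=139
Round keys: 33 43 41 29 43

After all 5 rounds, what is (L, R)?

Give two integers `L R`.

Round 1 (k=33): L=139 R=137
Round 2 (k=43): L=137 R=129
Round 3 (k=41): L=129 R=57
Round 4 (k=29): L=57 R=253
Round 5 (k=43): L=253 R=191

Answer: 253 191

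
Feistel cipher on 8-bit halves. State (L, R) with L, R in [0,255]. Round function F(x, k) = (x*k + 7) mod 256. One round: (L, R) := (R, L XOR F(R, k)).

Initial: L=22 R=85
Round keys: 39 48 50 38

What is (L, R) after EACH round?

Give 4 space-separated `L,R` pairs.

Answer: 85,236 236,18 18,103 103,67

Derivation:
Round 1 (k=39): L=85 R=236
Round 2 (k=48): L=236 R=18
Round 3 (k=50): L=18 R=103
Round 4 (k=38): L=103 R=67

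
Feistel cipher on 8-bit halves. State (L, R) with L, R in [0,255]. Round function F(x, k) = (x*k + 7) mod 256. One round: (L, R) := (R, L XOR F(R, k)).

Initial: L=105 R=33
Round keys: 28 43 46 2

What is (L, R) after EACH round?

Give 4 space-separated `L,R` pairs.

Round 1 (k=28): L=33 R=202
Round 2 (k=43): L=202 R=212
Round 3 (k=46): L=212 R=213
Round 4 (k=2): L=213 R=101

Answer: 33,202 202,212 212,213 213,101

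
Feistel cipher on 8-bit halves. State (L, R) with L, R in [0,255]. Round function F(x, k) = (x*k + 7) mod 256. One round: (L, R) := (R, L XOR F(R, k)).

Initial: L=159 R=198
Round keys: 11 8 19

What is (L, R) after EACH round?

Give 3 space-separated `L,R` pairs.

Round 1 (k=11): L=198 R=22
Round 2 (k=8): L=22 R=113
Round 3 (k=19): L=113 R=124

Answer: 198,22 22,113 113,124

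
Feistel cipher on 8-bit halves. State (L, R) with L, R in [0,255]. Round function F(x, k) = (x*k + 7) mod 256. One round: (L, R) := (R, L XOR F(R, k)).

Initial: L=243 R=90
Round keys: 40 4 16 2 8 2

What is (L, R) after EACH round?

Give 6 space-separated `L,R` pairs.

Round 1 (k=40): L=90 R=228
Round 2 (k=4): L=228 R=205
Round 3 (k=16): L=205 R=51
Round 4 (k=2): L=51 R=160
Round 5 (k=8): L=160 R=52
Round 6 (k=2): L=52 R=207

Answer: 90,228 228,205 205,51 51,160 160,52 52,207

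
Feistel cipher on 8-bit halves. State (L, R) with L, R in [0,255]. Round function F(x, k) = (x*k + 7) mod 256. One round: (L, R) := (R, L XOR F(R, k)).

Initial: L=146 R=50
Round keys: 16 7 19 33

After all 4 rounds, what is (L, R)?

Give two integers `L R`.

Round 1 (k=16): L=50 R=181
Round 2 (k=7): L=181 R=200
Round 3 (k=19): L=200 R=106
Round 4 (k=33): L=106 R=121

Answer: 106 121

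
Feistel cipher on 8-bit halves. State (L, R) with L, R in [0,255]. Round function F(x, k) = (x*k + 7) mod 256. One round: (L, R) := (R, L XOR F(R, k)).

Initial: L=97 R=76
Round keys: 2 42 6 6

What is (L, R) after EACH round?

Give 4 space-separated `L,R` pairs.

Round 1 (k=2): L=76 R=254
Round 2 (k=42): L=254 R=255
Round 3 (k=6): L=255 R=255
Round 4 (k=6): L=255 R=254

Answer: 76,254 254,255 255,255 255,254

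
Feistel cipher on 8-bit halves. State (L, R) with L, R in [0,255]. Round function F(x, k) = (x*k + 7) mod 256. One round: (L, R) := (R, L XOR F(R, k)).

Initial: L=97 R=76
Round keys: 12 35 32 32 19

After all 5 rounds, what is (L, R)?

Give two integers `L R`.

Round 1 (k=12): L=76 R=246
Round 2 (k=35): L=246 R=229
Round 3 (k=32): L=229 R=81
Round 4 (k=32): L=81 R=194
Round 5 (k=19): L=194 R=60

Answer: 194 60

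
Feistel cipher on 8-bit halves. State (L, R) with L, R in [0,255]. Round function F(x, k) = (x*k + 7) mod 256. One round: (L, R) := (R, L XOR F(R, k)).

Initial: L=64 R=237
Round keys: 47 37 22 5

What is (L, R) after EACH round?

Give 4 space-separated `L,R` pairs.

Answer: 237,202 202,212 212,245 245,4

Derivation:
Round 1 (k=47): L=237 R=202
Round 2 (k=37): L=202 R=212
Round 3 (k=22): L=212 R=245
Round 4 (k=5): L=245 R=4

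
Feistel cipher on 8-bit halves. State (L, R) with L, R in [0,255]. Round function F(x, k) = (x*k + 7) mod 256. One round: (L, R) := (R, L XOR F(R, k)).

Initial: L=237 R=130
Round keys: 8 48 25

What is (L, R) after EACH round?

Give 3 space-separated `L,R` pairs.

Round 1 (k=8): L=130 R=250
Round 2 (k=48): L=250 R=101
Round 3 (k=25): L=101 R=30

Answer: 130,250 250,101 101,30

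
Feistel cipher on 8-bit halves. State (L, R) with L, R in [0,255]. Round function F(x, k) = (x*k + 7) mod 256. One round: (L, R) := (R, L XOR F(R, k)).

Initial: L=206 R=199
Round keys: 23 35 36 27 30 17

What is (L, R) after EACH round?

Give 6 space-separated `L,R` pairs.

Answer: 199,38 38,254 254,153 153,212 212,70 70,121

Derivation:
Round 1 (k=23): L=199 R=38
Round 2 (k=35): L=38 R=254
Round 3 (k=36): L=254 R=153
Round 4 (k=27): L=153 R=212
Round 5 (k=30): L=212 R=70
Round 6 (k=17): L=70 R=121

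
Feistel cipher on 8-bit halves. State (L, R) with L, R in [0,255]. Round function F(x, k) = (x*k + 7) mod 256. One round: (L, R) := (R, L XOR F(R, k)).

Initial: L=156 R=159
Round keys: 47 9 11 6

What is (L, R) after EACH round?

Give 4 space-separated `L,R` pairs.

Round 1 (k=47): L=159 R=164
Round 2 (k=9): L=164 R=84
Round 3 (k=11): L=84 R=7
Round 4 (k=6): L=7 R=101

Answer: 159,164 164,84 84,7 7,101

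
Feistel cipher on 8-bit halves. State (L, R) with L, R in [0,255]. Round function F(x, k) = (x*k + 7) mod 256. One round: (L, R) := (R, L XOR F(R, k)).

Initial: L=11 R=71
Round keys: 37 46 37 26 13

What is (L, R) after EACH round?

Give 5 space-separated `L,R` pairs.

Answer: 71,65 65,242 242,64 64,117 117,184

Derivation:
Round 1 (k=37): L=71 R=65
Round 2 (k=46): L=65 R=242
Round 3 (k=37): L=242 R=64
Round 4 (k=26): L=64 R=117
Round 5 (k=13): L=117 R=184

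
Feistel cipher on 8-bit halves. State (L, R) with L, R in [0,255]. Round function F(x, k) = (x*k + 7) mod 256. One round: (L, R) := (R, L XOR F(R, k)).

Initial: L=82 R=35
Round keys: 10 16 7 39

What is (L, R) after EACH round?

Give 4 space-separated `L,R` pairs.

Answer: 35,55 55,84 84,100 100,23

Derivation:
Round 1 (k=10): L=35 R=55
Round 2 (k=16): L=55 R=84
Round 3 (k=7): L=84 R=100
Round 4 (k=39): L=100 R=23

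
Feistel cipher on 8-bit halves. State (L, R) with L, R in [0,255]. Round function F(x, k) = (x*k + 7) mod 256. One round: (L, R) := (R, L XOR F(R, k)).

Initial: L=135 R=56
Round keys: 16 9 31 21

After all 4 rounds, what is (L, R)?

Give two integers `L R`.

Round 1 (k=16): L=56 R=0
Round 2 (k=9): L=0 R=63
Round 3 (k=31): L=63 R=168
Round 4 (k=21): L=168 R=240

Answer: 168 240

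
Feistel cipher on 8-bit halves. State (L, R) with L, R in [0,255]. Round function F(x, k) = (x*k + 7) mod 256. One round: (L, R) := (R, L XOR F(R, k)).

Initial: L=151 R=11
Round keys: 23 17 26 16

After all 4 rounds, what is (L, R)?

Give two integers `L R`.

Answer: 50 230

Derivation:
Round 1 (k=23): L=11 R=147
Round 2 (k=17): L=147 R=193
Round 3 (k=26): L=193 R=50
Round 4 (k=16): L=50 R=230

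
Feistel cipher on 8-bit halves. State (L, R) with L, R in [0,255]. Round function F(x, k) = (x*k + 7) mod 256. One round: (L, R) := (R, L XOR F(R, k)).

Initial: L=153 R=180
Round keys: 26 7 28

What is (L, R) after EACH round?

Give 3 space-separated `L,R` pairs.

Answer: 180,214 214,85 85,133

Derivation:
Round 1 (k=26): L=180 R=214
Round 2 (k=7): L=214 R=85
Round 3 (k=28): L=85 R=133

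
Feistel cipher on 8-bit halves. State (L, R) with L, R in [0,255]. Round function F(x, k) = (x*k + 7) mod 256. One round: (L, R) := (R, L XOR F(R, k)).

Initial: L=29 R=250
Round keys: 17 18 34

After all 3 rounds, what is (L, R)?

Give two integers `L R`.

Round 1 (k=17): L=250 R=188
Round 2 (k=18): L=188 R=197
Round 3 (k=34): L=197 R=141

Answer: 197 141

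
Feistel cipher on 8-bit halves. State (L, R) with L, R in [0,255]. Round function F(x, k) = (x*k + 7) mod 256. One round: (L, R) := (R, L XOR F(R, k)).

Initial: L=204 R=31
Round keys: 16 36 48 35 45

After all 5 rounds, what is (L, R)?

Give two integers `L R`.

Answer: 183 78

Derivation:
Round 1 (k=16): L=31 R=59
Round 2 (k=36): L=59 R=76
Round 3 (k=48): L=76 R=124
Round 4 (k=35): L=124 R=183
Round 5 (k=45): L=183 R=78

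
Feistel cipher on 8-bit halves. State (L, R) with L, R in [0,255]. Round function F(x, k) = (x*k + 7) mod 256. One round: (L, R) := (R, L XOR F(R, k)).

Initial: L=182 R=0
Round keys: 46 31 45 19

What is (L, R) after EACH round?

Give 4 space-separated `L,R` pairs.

Answer: 0,177 177,118 118,116 116,213

Derivation:
Round 1 (k=46): L=0 R=177
Round 2 (k=31): L=177 R=118
Round 3 (k=45): L=118 R=116
Round 4 (k=19): L=116 R=213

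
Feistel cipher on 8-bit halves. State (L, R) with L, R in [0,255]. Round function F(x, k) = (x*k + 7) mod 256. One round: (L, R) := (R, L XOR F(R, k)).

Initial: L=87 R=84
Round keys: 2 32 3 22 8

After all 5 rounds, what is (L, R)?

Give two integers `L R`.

Round 1 (k=2): L=84 R=248
Round 2 (k=32): L=248 R=83
Round 3 (k=3): L=83 R=248
Round 4 (k=22): L=248 R=4
Round 5 (k=8): L=4 R=223

Answer: 4 223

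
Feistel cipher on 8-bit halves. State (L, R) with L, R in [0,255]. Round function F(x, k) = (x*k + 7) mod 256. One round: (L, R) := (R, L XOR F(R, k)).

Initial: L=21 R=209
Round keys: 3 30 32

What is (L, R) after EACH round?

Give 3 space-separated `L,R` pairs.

Round 1 (k=3): L=209 R=111
Round 2 (k=30): L=111 R=216
Round 3 (k=32): L=216 R=104

Answer: 209,111 111,216 216,104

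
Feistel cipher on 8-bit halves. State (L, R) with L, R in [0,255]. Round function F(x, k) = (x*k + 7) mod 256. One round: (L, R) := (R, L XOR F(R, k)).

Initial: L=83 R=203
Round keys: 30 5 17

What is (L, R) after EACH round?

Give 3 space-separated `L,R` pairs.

Round 1 (k=30): L=203 R=130
Round 2 (k=5): L=130 R=90
Round 3 (k=17): L=90 R=131

Answer: 203,130 130,90 90,131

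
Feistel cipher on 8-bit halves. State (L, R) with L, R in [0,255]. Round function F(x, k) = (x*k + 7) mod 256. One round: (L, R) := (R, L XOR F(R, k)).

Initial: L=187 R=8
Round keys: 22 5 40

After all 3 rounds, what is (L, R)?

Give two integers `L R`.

Round 1 (k=22): L=8 R=12
Round 2 (k=5): L=12 R=75
Round 3 (k=40): L=75 R=179

Answer: 75 179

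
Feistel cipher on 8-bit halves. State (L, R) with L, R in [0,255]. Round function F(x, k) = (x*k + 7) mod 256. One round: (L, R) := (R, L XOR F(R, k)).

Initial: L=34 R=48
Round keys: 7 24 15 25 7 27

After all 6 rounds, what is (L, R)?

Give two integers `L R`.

Answer: 145 129

Derivation:
Round 1 (k=7): L=48 R=117
Round 2 (k=24): L=117 R=207
Round 3 (k=15): L=207 R=93
Round 4 (k=25): L=93 R=211
Round 5 (k=7): L=211 R=145
Round 6 (k=27): L=145 R=129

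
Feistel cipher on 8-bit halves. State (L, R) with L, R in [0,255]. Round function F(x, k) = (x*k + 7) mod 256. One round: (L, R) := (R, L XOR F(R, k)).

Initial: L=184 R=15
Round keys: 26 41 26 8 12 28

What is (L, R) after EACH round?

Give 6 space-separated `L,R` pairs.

Answer: 15,53 53,139 139,16 16,12 12,135 135,199

Derivation:
Round 1 (k=26): L=15 R=53
Round 2 (k=41): L=53 R=139
Round 3 (k=26): L=139 R=16
Round 4 (k=8): L=16 R=12
Round 5 (k=12): L=12 R=135
Round 6 (k=28): L=135 R=199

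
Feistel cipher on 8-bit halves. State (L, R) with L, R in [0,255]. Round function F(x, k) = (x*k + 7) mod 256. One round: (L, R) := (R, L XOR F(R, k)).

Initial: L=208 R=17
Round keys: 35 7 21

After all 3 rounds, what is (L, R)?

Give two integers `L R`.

Answer: 220 153

Derivation:
Round 1 (k=35): L=17 R=138
Round 2 (k=7): L=138 R=220
Round 3 (k=21): L=220 R=153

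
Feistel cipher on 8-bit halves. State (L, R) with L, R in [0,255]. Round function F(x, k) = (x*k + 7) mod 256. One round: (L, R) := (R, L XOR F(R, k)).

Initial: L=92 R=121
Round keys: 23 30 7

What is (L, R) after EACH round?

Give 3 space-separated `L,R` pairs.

Answer: 121,186 186,170 170,23

Derivation:
Round 1 (k=23): L=121 R=186
Round 2 (k=30): L=186 R=170
Round 3 (k=7): L=170 R=23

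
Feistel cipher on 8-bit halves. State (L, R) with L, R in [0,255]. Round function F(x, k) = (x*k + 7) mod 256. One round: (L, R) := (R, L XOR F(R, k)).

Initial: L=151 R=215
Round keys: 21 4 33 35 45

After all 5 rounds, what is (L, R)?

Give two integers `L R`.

Answer: 93 238

Derivation:
Round 1 (k=21): L=215 R=61
Round 2 (k=4): L=61 R=44
Round 3 (k=33): L=44 R=142
Round 4 (k=35): L=142 R=93
Round 5 (k=45): L=93 R=238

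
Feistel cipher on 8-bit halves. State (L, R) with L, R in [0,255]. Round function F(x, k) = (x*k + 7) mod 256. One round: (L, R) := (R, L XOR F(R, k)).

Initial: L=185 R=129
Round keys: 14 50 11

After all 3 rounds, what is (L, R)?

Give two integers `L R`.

Round 1 (k=14): L=129 R=172
Round 2 (k=50): L=172 R=30
Round 3 (k=11): L=30 R=253

Answer: 30 253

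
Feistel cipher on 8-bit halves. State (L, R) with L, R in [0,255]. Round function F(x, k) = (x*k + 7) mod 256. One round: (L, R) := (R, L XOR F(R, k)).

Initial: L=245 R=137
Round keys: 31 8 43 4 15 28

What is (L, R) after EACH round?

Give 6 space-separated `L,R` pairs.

Round 1 (k=31): L=137 R=107
Round 2 (k=8): L=107 R=214
Round 3 (k=43): L=214 R=146
Round 4 (k=4): L=146 R=153
Round 5 (k=15): L=153 R=108
Round 6 (k=28): L=108 R=78

Answer: 137,107 107,214 214,146 146,153 153,108 108,78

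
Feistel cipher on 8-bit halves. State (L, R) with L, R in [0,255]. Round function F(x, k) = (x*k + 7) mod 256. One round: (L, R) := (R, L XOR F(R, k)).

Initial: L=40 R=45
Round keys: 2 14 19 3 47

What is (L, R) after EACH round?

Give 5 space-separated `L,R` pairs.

Round 1 (k=2): L=45 R=73
Round 2 (k=14): L=73 R=40
Round 3 (k=19): L=40 R=182
Round 4 (k=3): L=182 R=1
Round 5 (k=47): L=1 R=128

Answer: 45,73 73,40 40,182 182,1 1,128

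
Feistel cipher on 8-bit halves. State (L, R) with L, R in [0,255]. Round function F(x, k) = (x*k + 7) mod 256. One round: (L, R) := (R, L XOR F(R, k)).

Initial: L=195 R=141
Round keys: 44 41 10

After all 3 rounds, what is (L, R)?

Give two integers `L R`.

Round 1 (k=44): L=141 R=128
Round 2 (k=41): L=128 R=10
Round 3 (k=10): L=10 R=235

Answer: 10 235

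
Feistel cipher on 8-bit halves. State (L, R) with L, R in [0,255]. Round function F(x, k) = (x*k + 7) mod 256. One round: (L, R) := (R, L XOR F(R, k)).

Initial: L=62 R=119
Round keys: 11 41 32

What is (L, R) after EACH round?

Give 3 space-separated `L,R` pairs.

Round 1 (k=11): L=119 R=26
Round 2 (k=41): L=26 R=70
Round 3 (k=32): L=70 R=221

Answer: 119,26 26,70 70,221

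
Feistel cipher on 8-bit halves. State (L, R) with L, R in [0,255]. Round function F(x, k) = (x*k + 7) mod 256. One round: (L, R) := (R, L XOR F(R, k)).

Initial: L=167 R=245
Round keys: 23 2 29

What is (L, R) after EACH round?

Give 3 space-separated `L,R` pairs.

Round 1 (k=23): L=245 R=173
Round 2 (k=2): L=173 R=148
Round 3 (k=29): L=148 R=102

Answer: 245,173 173,148 148,102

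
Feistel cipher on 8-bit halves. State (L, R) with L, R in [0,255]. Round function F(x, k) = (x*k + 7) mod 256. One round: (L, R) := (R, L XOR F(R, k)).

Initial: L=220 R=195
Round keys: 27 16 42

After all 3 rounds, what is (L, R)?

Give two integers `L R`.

Answer: 132 235

Derivation:
Round 1 (k=27): L=195 R=68
Round 2 (k=16): L=68 R=132
Round 3 (k=42): L=132 R=235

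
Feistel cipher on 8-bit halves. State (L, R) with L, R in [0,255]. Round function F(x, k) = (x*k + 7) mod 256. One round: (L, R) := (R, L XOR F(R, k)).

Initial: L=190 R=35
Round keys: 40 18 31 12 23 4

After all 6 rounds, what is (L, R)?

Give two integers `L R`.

Round 1 (k=40): L=35 R=193
Round 2 (k=18): L=193 R=186
Round 3 (k=31): L=186 R=76
Round 4 (k=12): L=76 R=45
Round 5 (k=23): L=45 R=94
Round 6 (k=4): L=94 R=82

Answer: 94 82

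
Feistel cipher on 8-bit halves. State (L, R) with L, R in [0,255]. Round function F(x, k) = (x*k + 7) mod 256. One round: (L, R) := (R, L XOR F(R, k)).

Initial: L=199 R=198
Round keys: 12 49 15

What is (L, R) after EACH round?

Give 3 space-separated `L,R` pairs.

Answer: 198,136 136,201 201,70

Derivation:
Round 1 (k=12): L=198 R=136
Round 2 (k=49): L=136 R=201
Round 3 (k=15): L=201 R=70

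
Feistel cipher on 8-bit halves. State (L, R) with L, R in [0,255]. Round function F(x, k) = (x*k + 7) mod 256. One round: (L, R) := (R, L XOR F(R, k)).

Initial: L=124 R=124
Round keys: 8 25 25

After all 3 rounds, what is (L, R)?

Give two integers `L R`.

Round 1 (k=8): L=124 R=155
Round 2 (k=25): L=155 R=86
Round 3 (k=25): L=86 R=246

Answer: 86 246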